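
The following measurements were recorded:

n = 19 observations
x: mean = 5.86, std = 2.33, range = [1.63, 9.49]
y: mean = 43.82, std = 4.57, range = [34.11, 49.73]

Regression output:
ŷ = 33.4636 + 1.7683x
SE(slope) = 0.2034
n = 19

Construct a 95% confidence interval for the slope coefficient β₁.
The 95% CI for β₁ is (1.3392, 2.1974)

Confidence interval for the slope:

The 95% CI for β₁ is: β̂₁ ± t*(α/2, n-2) × SE(β̂₁)

Step 1: Find critical t-value
- Confidence level = 0.95
- Degrees of freedom = n - 2 = 19 - 2 = 17
- t*(α/2, 17) = 2.1098

Step 2: Calculate margin of error
Margin = 2.1098 × 0.2034 = 0.4291

Step 3: Construct interval
CI = 1.7683 ± 0.4291
CI = (1.3392, 2.1974)

Interpretation: We are 95% confident that the true slope β₁ lies between 1.3392 and 2.1974.
Since 0 is outside the interval, a two-sided test at α = 0.05 would reject H₀: β₁ = 0.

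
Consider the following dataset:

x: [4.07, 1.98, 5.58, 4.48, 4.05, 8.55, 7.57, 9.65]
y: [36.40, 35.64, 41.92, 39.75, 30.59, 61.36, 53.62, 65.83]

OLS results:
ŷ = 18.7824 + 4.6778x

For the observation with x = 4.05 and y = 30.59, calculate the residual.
Residual = -7.1375

The residual is the difference between the actual value and the predicted value:

Residual = y - ŷ

Step 1: Calculate predicted value
ŷ = 18.7824 + 4.6778 × 4.05
ŷ = 37.7275

Step 2: Calculate residual
Residual = 30.59 - 37.7275
Residual = -7.1375

The residual is negative, so the observed y = 30.59 sits below the regression line (the line overestimates it by 7.1375).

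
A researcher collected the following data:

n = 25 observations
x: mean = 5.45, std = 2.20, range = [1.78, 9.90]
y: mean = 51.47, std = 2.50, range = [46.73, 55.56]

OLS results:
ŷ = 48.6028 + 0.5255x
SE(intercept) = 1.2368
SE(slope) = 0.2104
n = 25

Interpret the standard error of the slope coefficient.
SE(slope) = 0.2104 measures the uncertainty in the estimated slope. The coefficient is estimated with moderate precision (SE/|β̂₁| = 40.0%).

SE(β̂₁) = 0.2104 says: if we drew many samples of n = 25 from the same population and refit each time, the fitted slopes would scatter with a standard deviation of roughly 0.2104 around the true β₁.

Relative precision:
- SE / |β̂₁| = 0.2104 / 0.5255 = 40.0%
- Rule of thumb (under 20%: precise; 20% to under 50%: moderately precise; 50% or more: imprecise) → moderately precise

Link to interval estimation: a confidence interval for β₁ is β̂₁ ± t* × 0.2104, so SE sets the half-width per unit of t*.

What drives SE(β̂₁): more residual scatter → larger SE; wider spread of x values → smaller SE; larger n (here n = 25) → smaller SE.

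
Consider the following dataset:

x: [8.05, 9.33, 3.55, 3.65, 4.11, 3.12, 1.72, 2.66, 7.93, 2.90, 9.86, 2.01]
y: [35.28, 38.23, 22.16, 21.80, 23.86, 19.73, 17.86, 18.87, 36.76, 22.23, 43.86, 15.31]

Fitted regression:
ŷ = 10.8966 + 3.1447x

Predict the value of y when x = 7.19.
ŷ = 33.5070

x = 7.19 lies inside the observed range [1.72, 9.86], so the fitted equation applies directly:

ŷ = 10.8966 + 3.1447 × 7.19
ŷ = 10.8966 + 22.6104
ŷ = 33.5070

This is the fitted mean response at that x — an individual observation would come with a wider prediction interval.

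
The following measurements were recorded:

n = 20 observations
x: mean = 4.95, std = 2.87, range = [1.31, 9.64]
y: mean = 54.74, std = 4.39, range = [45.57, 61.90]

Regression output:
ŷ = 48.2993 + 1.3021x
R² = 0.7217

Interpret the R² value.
The model explains 72.17% of the variance in y (R² = 0.7217), leaving 27.83% unexplained; the fit is strong.

The coefficient of determination R² is the fraction of the total variation in y that the fitted line accounts for.

Here R² = 0.7217:
- Explained: 72.17% of the variation in y
- Unexplained (residual): 100% − 72.17% = 27.83%
- Rule of thumb (below 0.3 weak; 0.3 to below 0.7 moderate; 0.7 and above strong) → strong

Calculation: R² = 1 − (SS_res / SS_tot), where SS_res is the sum of squared residuals and SS_tot the total sum of squares.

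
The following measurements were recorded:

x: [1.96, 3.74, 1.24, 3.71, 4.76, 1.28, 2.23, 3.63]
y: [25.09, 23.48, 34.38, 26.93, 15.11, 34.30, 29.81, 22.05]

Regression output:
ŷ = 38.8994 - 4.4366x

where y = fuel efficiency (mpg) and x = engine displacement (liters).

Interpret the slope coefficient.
On average, fuel efficiency is about 4.4366 mpg lower for every extra liter of engine displacement.

The slope coefficient β₁ = -4.4366 represents the marginal effect of engine displacement on fuel efficiency.

Interpretation:
- Engine displacement up by 1 liter → predicted fuel efficiency decreases by 4.4366 mpg
- This is a linear approximation: the same per-unit change is assumed across the whole observed x range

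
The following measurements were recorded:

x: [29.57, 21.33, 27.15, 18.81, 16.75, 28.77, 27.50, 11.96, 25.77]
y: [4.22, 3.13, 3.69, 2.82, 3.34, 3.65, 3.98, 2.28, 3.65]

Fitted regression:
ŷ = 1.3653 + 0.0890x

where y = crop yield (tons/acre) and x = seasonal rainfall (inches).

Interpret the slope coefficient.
An increase of one inch in rainfall is associated with a 0.0890 tons/acre increase in predicted crop yield.

The slope coefficient β₁ = 0.0890 represents the marginal effect of rainfall on crop yield.

Interpretation:
- Rainfall up by 1 inch → predicted crop yield increases by 0.0890 tons/acre
- This is a linear approximation: the same per-unit change is assumed across the whole observed x range
- The slope describes association in these data, not necessarily a causal effect

(β₀ = 1.3653 is the fitted value at x = 0 and is not part of the slope interpretation.)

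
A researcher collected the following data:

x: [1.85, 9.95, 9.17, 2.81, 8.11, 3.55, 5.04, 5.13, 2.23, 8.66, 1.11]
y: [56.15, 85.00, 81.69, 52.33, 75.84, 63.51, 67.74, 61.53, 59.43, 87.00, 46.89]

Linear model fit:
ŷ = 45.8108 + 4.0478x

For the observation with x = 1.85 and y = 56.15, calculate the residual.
Residual = 2.8508

The residual is the difference between the actual value and the predicted value:

Residual = y - ŷ

Step 1: Calculate predicted value
ŷ = 45.8108 + 4.0478 × 1.85
ŷ = 53.2992

Step 2: Calculate residual
Residual = 56.15 - 53.2992
Residual = 2.8508

The residual is positive, so the observed y = 56.15 sits above the regression line (the line underestimates it by 2.8508).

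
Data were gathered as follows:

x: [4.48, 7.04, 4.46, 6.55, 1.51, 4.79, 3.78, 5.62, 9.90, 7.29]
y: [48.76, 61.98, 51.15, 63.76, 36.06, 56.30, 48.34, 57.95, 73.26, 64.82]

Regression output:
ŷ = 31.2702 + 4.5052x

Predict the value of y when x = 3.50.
ŷ = 47.0384

Plug x = 3.50 into the fitted line:

ŷ = 31.2702 + 4.5052 × 3.50
ŷ = 31.2702 + 15.7682
ŷ = 47.0384

This is the fitted mean response at that x — an individual observation would come with a wider prediction interval.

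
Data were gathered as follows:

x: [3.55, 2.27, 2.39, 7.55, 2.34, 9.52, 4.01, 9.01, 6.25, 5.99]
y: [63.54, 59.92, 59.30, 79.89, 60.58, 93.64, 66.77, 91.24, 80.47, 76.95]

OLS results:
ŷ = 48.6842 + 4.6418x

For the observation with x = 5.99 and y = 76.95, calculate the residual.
Residual = 0.4614

The residual is the difference between the actual value and the predicted value:

Residual = y - ŷ

Step 1: Calculate predicted value
ŷ = 48.6842 + 4.6418 × 5.99
ŷ = 76.4886

Step 2: Calculate residual
Residual = 76.95 - 76.4886
Residual = 0.4614

The residual is positive, so the observed y = 76.95 sits above the regression line (the line underestimates it by 0.4614).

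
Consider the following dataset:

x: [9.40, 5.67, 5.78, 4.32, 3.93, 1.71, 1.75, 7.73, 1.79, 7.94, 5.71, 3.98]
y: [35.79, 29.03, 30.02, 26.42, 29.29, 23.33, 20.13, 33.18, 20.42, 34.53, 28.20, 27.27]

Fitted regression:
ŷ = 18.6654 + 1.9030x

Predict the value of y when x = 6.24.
ŷ = 30.5401

Plug x = 6.24 into the fitted line:

ŷ = 18.6654 + 1.9030 × 6.24
ŷ = 18.6654 + 11.8747
ŷ = 30.5401

This is a point prediction; actual observations scatter around it by roughly the residual standard deviation.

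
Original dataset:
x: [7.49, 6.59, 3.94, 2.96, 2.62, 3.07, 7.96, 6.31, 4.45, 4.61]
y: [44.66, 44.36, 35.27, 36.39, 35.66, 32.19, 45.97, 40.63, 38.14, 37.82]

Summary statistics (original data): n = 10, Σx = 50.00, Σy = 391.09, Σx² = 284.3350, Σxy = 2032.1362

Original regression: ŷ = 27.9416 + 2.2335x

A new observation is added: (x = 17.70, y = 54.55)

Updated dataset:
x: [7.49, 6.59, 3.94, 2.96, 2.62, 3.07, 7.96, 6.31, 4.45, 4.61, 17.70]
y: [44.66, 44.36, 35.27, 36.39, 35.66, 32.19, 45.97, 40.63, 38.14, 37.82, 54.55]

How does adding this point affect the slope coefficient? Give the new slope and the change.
New slope β₁ = 1.4089 versus 2.2335 before: a change of -0.8246 (-36.9%).

x = 17.70 lies well outside the original x-range [2.62, 7.96] (x̄ ≈ 5.00), so this observation has high leverage and can move the slope substantially.

Step 1: Update the sums with the new point (n goes from 10 to 11)
Σx  = 50.00 + 17.70 = 67.70
Σy  = 391.09 + 54.55 = 445.64
Σx² = 284.3350 + 17.70² = 284.3350 + 313.2900 = 597.6250
Σxy = 2032.1362 + 17.70×54.55 = 2032.1362 + 965.5350 = 2997.6712

Step 2: Recompute the slope with b₁ = (nΣxy − ΣxΣy) / (nΣx² − (Σx)²)
Numerator   = 11×2997.6712 − 67.70×445.64 = 32974.3832 − 30169.8280 = 2804.5552
Denominator = 11×597.6250 − 67.70² = 6573.8750 − 4583.2900 = 1990.5850
b₁(new) = 2804.5552 / 1990.5850 = 1.4089

(Same formula on the original sums: (10×2032.1362 − 50.00×391.09) / (10×284.3350 − 50.00²) = 766.8620 / 343.3500 = 2.2335, matching the given fit.)

Step 3: Change in slope
Δβ₁ = 1.4089 − 2.2335 = -0.8246
Relative change = -0.8246 / 2.2335 × 100% = -36.9%
→ the slope decreases when the point is added.

Because the point sits below the extension of the original line at a high-leverage x, it tilts the fit down.
In practice: refit with and without it and report both if conclusions differ; check such a point for data-entry or measurement error.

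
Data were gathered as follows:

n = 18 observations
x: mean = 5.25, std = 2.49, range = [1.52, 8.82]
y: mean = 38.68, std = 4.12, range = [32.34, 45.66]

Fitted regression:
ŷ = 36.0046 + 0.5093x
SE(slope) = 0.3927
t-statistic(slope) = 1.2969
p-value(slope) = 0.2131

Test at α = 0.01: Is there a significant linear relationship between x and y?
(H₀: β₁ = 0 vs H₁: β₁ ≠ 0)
Fail to reject H₀: p-value = 0.2131 ≥ α = 0.01. The linear relationship is not significant at the 1% level.

Hypothesis test for the slope coefficient:

H₀: β₁ = 0 (no linear relationship)
H₁: β₁ ≠ 0 (linear relationship exists)

Test statistic: t = β̂₁ / SE(β̂₁) = 0.5093 / 0.3927 = 1.2969

The p-value (0.2131) is the probability, under H₀, of a t-statistic at least as extreme as |t| = 1.2969 (two-sided, df = n − 2 = 16).

Decision rule: reject H₀ if p-value < α.
p-value = 0.2131 ≥ α = 0.01 → fail to reject H₀.

Conclusion: the linear association between x and y is not significant at the 1% level.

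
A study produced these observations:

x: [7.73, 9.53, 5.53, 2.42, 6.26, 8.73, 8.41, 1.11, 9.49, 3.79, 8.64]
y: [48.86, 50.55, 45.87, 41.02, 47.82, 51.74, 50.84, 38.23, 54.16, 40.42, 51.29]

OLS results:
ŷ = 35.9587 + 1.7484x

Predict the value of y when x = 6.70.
ŷ = 47.6730

Plug x = 6.70 into the fitted line:

ŷ = 35.9587 + 1.7484 × 6.70
ŷ = 35.9587 + 11.7143
ŷ = 47.6730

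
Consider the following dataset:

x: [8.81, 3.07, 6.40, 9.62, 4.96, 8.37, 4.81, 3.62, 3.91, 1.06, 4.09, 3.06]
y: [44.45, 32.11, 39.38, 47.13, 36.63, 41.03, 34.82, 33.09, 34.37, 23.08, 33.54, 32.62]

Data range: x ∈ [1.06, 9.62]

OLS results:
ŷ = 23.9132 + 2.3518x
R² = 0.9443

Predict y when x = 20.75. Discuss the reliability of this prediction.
The equation gives ŷ = 72.7131; however x = 20.75 is 11.13 units above the observed range, so this extrapolated value should not be trusted.

Prediction calculation:
ŷ = 23.9132 + 2.3518 × 20.75
ŷ = 72.7131

Reliability:
- Data range: x ∈ [1.06, 9.62]
- Prediction point: x = 20.75 is 11.13 units above the observed range → this is EXTRAPOLATION, not interpolation

Why that matters here:
- Real relationships often flatten, saturate, or turn nonlinear at extremes
- There are no observations near this x to validate the fitted line there
- The linear relationship may not hold outside the observed range

A defensible statement: 'if the linear trend continued to x = 20.75, y would be about 72.7131' — the premise is untested.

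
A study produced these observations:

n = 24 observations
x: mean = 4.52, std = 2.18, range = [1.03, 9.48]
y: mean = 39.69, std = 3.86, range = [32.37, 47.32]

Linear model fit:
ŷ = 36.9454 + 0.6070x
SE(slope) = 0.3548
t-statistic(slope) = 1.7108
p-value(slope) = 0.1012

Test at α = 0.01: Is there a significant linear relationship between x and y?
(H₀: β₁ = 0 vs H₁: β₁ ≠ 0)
Fail to reject H₀: p-value = 0.1012 ≥ α = 0.01. The linear relationship is not significant at the 1% level.

Hypothesis test for the slope coefficient:

H₀: β₁ = 0 (no linear relationship)
H₁: β₁ ≠ 0 (linear relationship exists)

Test statistic: t = β̂₁ / SE(β̂₁) = 0.6070 / 0.3548 = 1.7108

p = 0.1012: how often a slope estimate this far from 0 (in SE units) would arise by chance if β₁ were truly 0.

Decision rule: reject H₀ if p-value < α.
p-value = 0.1012 ≥ α = 0.01 → fail to reject H₀.

Conclusion: the linear association between x and y is not significant at the 1% level.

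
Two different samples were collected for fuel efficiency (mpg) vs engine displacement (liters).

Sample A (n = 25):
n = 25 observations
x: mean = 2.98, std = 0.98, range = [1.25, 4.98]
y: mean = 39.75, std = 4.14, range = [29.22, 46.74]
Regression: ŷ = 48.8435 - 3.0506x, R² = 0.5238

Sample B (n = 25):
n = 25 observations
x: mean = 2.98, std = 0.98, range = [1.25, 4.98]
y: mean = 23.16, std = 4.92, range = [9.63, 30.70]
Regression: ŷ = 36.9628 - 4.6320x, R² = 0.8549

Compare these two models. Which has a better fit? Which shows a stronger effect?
Model B has the better fit (R² = 0.8549 vs 0.5238). Model B shows the stronger effect (|β₁| = 4.6320 vs 3.0506).

Model Comparison:

Which explains more variance? (R²)
- Model A: R² = 0.5238 → 52.38% of variance in fuel efficiency explained
- Model B: R² = 0.8549 → 85.49% of variance in fuel efficiency explained
- 0.8549 > 0.5238 → Model B has the better fit

Strength of effect — compare |β₁|:
- Model A: β₁ = -3.0506 → predicted fuel efficiency falls 3.0506 mpg per additional liter of engine displacement
- Model B: β₁ = -4.6320 → predicted fuel efficiency falls 4.6320 mpg per additional liter of engine displacement
- |-3.0506| < |-4.6320| → Model B shows the stronger marginal effect

Notes:
- R² measures how tightly points cluster around the line; β₁ measures how steep the line is — they answer different questions.
- A better fit (higher R²) doesn't necessarily mean a more important relationship.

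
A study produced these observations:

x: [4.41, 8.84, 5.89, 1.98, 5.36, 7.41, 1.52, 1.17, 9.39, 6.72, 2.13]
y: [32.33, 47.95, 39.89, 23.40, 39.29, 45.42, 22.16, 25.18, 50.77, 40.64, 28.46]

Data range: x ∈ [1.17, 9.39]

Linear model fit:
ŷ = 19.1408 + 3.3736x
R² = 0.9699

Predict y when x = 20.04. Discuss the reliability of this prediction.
ŷ = 86.7477 (extrapolation — x = 20.04 lies outside [1.17, 9.39], so reliability is low).

Prediction calculation:
ŷ = 19.1408 + 3.3736 × 20.04
ŷ = 86.7477

Reliability:
- Data range: x ∈ [1.17, 9.39]
- Prediction point: x = 20.04 is 10.65 units above the observed range → this is EXTRAPOLATION, not interpolation

Why that matters here:
- There are no observations near this x to validate the fitted line there
- The standard error of prediction grows with (x − x̄)², and x = 20.04 is far from x̄ = 4.98

The R² = 0.9699 only validates the fit within [1.17, 9.39]; treat ŷ = 86.7477 with caution.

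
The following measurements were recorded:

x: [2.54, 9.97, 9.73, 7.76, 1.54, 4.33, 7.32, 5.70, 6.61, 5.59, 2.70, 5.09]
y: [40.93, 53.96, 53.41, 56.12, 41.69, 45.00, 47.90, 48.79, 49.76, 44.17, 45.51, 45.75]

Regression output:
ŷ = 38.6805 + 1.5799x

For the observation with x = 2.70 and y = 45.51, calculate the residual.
Residual = 2.5638

The residual is the difference between the actual value and the predicted value:

Residual = y - ŷ

Step 1: Calculate predicted value
ŷ = 38.6805 + 1.5799 × 2.70
ŷ = 42.9462

Step 2: Calculate residual
Residual = 45.51 - 42.9462
Residual = 2.5638

Sign check: y > ŷ, so the point is above the line and the fit underestimates here.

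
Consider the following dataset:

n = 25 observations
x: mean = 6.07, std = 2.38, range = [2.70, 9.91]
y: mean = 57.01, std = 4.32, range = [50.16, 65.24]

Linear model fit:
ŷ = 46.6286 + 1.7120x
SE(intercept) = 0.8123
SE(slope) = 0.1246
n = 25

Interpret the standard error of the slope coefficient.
SE(slope) = 0.1246 measures the uncertainty in the estimated slope. The coefficient is estimated precisely (SE/|β̂₁| = 7.3%).

What SE measures:
- The standard error quantifies the sampling variability of the coefficient estimate
- It is the estimated standard deviation of β̂₁ across hypothetical repeated samples of the same size
- Smaller SE → more precise estimate

Relative precision:
- SE / |β̂₁| = 0.1246 / 1.7120 = 7.3%
- Rule of thumb (under 20%: precise; 20% to under 50%: moderately precise; 50% or more: imprecise) → precise

Rough 95% range (±2 SE): 1.7120 ± 0.2492 → (1.4628, 1.9612).

What drives SE(β̂₁): larger n (here n = 25) → smaller SE; wider spread of x values → smaller SE.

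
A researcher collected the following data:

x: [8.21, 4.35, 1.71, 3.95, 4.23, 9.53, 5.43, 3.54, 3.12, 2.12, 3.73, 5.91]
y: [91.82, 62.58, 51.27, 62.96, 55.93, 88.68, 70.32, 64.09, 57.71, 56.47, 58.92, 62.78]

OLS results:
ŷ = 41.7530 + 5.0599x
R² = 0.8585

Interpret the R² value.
About 85.85% of the variability in y is accounted for by the regression on x (R² = 0.8585) — a strong linear fit.

The coefficient of determination R² is the fraction of the total variation in y that the fitted line accounts for.

Here R² = 0.8585:
- Explained: 85.85% of the variation in y
- Unexplained (residual): 100% − 85.85% = 14.15%
- Rule of thumb (below 0.3 weak; 0.3 to below 0.7 moderate; 0.7 and above strong) → strong

Equivalently, for simple linear regression R² = r², so |r| = √0.8585 ≈ 0.9266.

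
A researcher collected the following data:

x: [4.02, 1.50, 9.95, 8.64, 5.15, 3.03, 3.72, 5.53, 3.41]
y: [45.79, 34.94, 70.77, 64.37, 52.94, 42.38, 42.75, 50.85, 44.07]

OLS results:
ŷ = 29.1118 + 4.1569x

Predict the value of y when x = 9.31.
ŷ = 67.8125

Plug x = 9.31 into the fitted line:

ŷ = 29.1118 + 4.1569 × 9.31
ŷ = 29.1118 + 38.7007
ŷ = 67.8125

This is the fitted mean response at that x — an individual observation would come with a wider prediction interval.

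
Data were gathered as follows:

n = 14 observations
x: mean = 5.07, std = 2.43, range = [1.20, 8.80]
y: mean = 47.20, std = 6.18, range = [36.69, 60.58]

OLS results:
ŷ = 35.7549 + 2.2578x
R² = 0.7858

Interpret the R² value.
The model explains 78.58% of the variance in y (R² = 0.7858), leaving 21.42% unexplained; the fit is strong.

The coefficient of determination R² is the fraction of the total variation in y that the fitted line accounts for.

Here R² = 0.7858:
- Explained: 78.58% of the variation in y
- Unexplained (residual): 100% − 78.58% = 21.42%
- Rule of thumb (below 0.3 weak; 0.3 to below 0.7 moderate; 0.7 and above strong) → strong

Note: R² says nothing about causation, and a high R² does not by itself mean the linear form is appropriate — check the residuals.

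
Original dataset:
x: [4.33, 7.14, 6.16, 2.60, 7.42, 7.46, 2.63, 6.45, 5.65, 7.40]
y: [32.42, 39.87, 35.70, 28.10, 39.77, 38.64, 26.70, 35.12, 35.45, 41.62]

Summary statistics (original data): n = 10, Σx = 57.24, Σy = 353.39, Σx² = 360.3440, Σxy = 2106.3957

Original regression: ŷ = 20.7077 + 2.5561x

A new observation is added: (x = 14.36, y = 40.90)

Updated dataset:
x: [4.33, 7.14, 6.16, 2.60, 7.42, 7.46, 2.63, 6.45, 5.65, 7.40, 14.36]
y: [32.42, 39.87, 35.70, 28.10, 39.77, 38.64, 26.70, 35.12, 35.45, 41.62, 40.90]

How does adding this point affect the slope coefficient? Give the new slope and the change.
The slope changes from 2.5561 to 1.2661 (change of -1.2900, or -50.5%).

The new point has HIGH LEVERAGE: x = 14.36 is far from the original mean x̄ = 57.24/10 ≈ 5.72 (original range [2.60, 7.46]).

Step 1: Update the sums with the new point (n goes from 10 to 11)
Σx  = 57.24 + 14.36 = 71.60
Σy  = 353.39 + 40.90 = 394.29
Σx² = 360.3440 + 14.36² = 360.3440 + 206.2096 = 566.5536
Σxy = 2106.3957 + 14.36×40.90 = 2106.3957 + 587.3240 = 2693.7197

Step 2: Recompute the slope with b₁ = (nΣxy − ΣxΣy) / (nΣx² − (Σx)²)
Numerator   = 11×2693.7197 − 71.60×394.29 = 29630.9167 − 28231.1640 = 1399.7527
Denominator = 11×566.5536 − 71.60² = 6232.0896 − 5126.5600 = 1105.5296
b₁(new) = 1399.7527 / 1105.5296 = 1.2661

(Same formula on the original sums: (10×2106.3957 − 57.24×353.39) / (10×360.3440 − 57.24²) = 835.9134 / 327.0224 = 2.5561, matching the given fit.)

Step 3: Change in slope
Δβ₁ = 1.2661 − 2.5561 = -1.2900
Relative change = -1.2900 / 2.5561 × 100% = -50.5%
→ the slope decreases when the point is added.

A high-leverage point only changes the slope if it is off the original line; here y = 40.90 is below the original trend, so the slope decreases.
In practice: check such a point for data-entry or measurement error.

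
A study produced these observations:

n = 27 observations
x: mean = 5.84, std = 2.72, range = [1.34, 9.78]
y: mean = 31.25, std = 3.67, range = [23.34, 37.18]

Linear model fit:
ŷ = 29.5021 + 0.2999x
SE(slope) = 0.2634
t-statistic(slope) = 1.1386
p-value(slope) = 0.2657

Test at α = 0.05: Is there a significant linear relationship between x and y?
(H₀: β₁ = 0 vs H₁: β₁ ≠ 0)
Fail to reject H₀: p-value = 0.2657 ≥ α = 0.05. The linear relationship is not significant at the 5% level.

Hypothesis test for the slope coefficient:

H₀: β₁ = 0 (no linear relationship)
H₁: β₁ ≠ 0 (linear relationship exists)

Test statistic: t = β̂₁ / SE(β̂₁) = 0.2999 / 0.2634 = 1.1386

With df = 25, the two-sided p-value for |t| = 1.1386 is 0.2657.

Decision rule: reject H₀ if p-value < α.
p-value = 0.2657 ≥ α = 0.05 → fail to reject H₀.

At α = 0.05 the data do not provide convincing evidence of a nonzero slope.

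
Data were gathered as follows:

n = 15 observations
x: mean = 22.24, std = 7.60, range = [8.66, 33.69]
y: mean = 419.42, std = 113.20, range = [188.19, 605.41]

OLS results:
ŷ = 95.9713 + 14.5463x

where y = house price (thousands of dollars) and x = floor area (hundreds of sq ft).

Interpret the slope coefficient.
An increase of one hundred sq ft in floor area is associated with a 14.5463 thousand dollars increase in predicted house price.

The slope coefficient β₁ = 14.5463 represents the marginal effect of floor area on house price.

Interpretation:
- Floor area up by 1 hundred sq ft → predicted house price increases by 14.5463 thousand dollars
- The effect is assumed constant over the observed range of x (linearity)

(β₀ = 95.9713 is the fitted value at x = 0 and is not part of the slope interpretation.)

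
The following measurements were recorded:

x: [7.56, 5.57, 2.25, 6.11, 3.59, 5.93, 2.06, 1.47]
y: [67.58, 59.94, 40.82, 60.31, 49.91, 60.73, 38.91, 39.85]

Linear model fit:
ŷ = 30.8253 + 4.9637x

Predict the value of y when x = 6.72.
ŷ = 64.1814

To predict y for x = 6.72, substitute into the regression equation:

ŷ = 30.8253 + 4.9637 × 6.72
ŷ = 30.8253 + 33.3561
ŷ = 64.1814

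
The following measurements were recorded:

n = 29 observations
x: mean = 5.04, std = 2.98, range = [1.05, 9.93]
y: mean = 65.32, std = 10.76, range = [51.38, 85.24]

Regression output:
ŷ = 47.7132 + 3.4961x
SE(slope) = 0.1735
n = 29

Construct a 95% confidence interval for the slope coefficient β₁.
The 95% CI for β₁ is (3.1401, 3.8521)

Confidence interval for the slope:

The 95% CI for β₁ is: β̂₁ ± t*(α/2, n-2) × SE(β̂₁)

Step 1: Find critical t-value
- Confidence level = 0.95
- Degrees of freedom = n - 2 = 29 - 2 = 27
- t*(α/2, 27) = 2.0518

Step 2: Calculate margin of error
Margin = 2.0518 × 0.1735 = 0.3560

Step 3: Construct interval
CI = 3.4961 ± 0.3560
CI = (3.1401, 3.8521)

Interpretation: We are 95% confident that the true slope β₁ lies between 3.1401 and 3.8521.
Both endpoints are positive, so the data support a genuinely positive slope at this confidence level.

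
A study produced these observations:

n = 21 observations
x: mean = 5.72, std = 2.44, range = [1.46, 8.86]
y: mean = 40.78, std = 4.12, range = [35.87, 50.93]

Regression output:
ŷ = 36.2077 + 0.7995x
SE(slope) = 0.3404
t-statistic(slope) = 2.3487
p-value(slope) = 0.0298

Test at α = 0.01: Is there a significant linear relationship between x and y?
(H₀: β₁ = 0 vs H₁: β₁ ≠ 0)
p-value = 0.0298 ≥ α = 0.01, so we fail to reject H₀. The relationship is not significant.

Hypothesis test for the slope coefficient:

H₀: β₁ = 0 (no linear relationship)
H₁: β₁ ≠ 0 (linear relationship exists)

Test statistic: t = β̂₁ / SE(β̂₁) = 0.7995 / 0.3404 = 2.3487

p = 0.0298: how often a slope estimate this far from 0 (in SE units) would arise by chance if β₁ were truly 0.

Decision rule: reject H₀ if p-value < α.
p-value = 0.0298 ≥ α = 0.01 → fail to reject H₀.

There is not sufficient evidence at the 1% significance level to conclude that a linear relationship exists between x and y.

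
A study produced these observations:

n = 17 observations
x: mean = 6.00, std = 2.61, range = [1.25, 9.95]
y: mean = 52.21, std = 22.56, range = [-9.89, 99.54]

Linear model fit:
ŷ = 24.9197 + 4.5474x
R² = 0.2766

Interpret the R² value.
R² = 0.2766 means 27.66% of the variation in y is explained by the linear relationship with x. This indicates a weak fit.

R² = 1 − SS_res/SS_tot compares the residual scatter to the total scatter of y about its mean.

Here R² = 0.2766:
- Explained: 27.66% of the variation in y
- Unexplained (residual): 100% − 27.66% = 72.34%
- Rule of thumb (below 0.3 weak; 0.3 to below 0.7 moderate; 0.7 and above strong) → weak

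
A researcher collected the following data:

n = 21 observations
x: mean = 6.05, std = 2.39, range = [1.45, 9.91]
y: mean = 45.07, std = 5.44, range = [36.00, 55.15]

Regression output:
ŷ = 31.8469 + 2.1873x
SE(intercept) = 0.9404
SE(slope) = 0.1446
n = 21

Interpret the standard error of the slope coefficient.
SE(slope) = 0.1446 measures the uncertainty in the estimated slope. The coefficient is estimated precisely (SE/|β̂₁| = 6.6%).

SE(β̂₁) = 0.1446 says: if we drew many samples of n = 21 from the same population and refit each time, the fitted slopes would scatter with a standard deviation of roughly 0.1446 around the true β₁.

Relative precision:
- SE / |β̂₁| = 0.1446 / 2.1873 = 6.6%
- Rule of thumb (under 20%: precise; 20% to under 50%: moderately precise; 50% or more: imprecise) → precise

Link to interval estimation: a confidence interval for β₁ is β̂₁ ± t* × 0.1446, so SE sets the half-width per unit of t*.

What drives SE(β̂₁): more residual scatter → larger SE.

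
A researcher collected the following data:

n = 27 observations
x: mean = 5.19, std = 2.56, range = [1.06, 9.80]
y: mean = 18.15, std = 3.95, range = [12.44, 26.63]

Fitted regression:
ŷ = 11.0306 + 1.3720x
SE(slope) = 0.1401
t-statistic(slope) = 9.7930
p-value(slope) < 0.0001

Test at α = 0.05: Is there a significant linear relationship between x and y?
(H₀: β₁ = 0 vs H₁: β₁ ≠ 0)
p-value < 0.0001 < α = 0.05, so we reject H₀. The relationship is significant.

Hypothesis test for the slope coefficient:

H₀: β₁ = 0 (no linear relationship)
H₁: β₁ ≠ 0 (linear relationship exists)

Test statistic: t = β̂₁ / SE(β̂₁) = 1.3720 / 0.1401 = 9.7930

With df = 25, the two-sided p-value for |t| = 9.7930 is <0.0001.

Decision rule: reject H₀ if p-value < α.
p-value < 0.0001 < α = 0.05 → reject H₀.

Conclusion: the linear association between x and y is significant at the 5% level.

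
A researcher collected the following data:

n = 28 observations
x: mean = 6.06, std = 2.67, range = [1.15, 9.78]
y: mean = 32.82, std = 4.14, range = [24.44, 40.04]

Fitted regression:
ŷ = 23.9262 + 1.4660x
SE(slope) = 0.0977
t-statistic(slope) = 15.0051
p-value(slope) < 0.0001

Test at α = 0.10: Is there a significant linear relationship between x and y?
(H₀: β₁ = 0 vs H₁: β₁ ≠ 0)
Reject H₀: p-value < 0.0001 < α = 0.10. The linear relationship is significant at the 10% level.

Hypothesis test for the slope coefficient:

H₀: β₁ = 0 (no linear relationship)
H₁: β₁ ≠ 0 (linear relationship exists)

Test statistic: t = β̂₁ / SE(β̂₁) = 1.4660 / 0.0977 = 15.0051

p < 0.0001: how often a slope estimate this far from 0 (in SE units) would arise by chance if β₁ were truly 0.

Decision rule: reject H₀ if p-value < α.
p-value < 0.0001 < α = 0.10 → reject H₀.

At α = 0.10 the data do provide convincing evidence of a nonzero slope.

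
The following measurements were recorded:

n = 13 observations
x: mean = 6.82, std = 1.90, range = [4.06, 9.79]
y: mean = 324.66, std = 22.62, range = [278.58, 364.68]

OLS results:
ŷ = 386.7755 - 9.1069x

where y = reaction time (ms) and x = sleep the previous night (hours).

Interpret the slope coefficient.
An increase of one hour in sleep is associated with a 9.1069 ms decrease in predicted reaction time.

β₁ = -9.1069 is the change in predicted reaction time (ms) per additional hour of sleep.

Interpretation:
- Sleep up by 1 hour → predicted reaction time decreases by 9.1069 ms
- The effect is assumed constant over the observed range of x (linearity)
- The sign (−) gives the direction; the magnitude 9.1069 gives the size of the effect per hour

The intercept β₀ = 386.7755 is the predicted reaction time when sleep = 0; since the smallest observed x is 4.06, this is an extrapolation and mainly anchors the line.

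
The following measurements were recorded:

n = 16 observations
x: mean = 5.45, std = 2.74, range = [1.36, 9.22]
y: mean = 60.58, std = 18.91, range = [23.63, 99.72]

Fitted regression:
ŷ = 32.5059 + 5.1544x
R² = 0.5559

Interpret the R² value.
The model explains 55.59% of the variance in y (R² = 0.5559), leaving 44.41% unexplained; the fit is moderate.

R² = 1 − SS_res/SS_tot compares the residual scatter to the total scatter of y about its mean.

Here R² = 0.5559:
- Explained: 55.59% of the variation in y
- Unexplained (residual): 100% − 55.59% = 44.41%
- Rule of thumb (below 0.3 weak; 0.3 to below 0.7 moderate; 0.7 and above strong) → moderate

Note: R² says nothing about causation, and a high R² does not by itself mean the linear form is appropriate — check the residuals.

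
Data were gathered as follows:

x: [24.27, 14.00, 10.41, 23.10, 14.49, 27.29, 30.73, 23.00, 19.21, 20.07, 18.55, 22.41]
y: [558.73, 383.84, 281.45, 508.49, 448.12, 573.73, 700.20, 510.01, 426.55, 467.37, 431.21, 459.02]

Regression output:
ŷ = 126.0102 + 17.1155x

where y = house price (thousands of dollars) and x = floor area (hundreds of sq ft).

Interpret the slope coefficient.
On average, house price is about 17.1155 thousand dollars higher for every extra hundred sq ft of floor area.

The slope β₁ = 17.1155 gives the rate at which the fitted house price changes with floor area.

Interpretation:
- Floor area up by 1 hundred sq ft → predicted house price increases by 17.1155 thousand dollars
- The effect is assumed constant over the observed range of x (linearity)
- The sign (+) gives the direction; the magnitude 17.1155 gives the size of the effect per hundred sq ft

(β₀ = 126.0102 is the fitted value at x = 0 and is not part of the slope interpretation.)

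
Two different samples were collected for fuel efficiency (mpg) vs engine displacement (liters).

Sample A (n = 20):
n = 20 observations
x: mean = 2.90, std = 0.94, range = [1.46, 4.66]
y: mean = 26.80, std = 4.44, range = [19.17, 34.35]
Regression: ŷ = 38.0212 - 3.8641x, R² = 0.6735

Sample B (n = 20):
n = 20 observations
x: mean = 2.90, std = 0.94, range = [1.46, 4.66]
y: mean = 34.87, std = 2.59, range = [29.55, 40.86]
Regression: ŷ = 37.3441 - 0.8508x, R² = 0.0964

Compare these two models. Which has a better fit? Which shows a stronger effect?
Model A has the better fit (R² = 0.6735 vs 0.0964). Model A shows the stronger effect (|β₁| = 3.8641 vs 0.8508).

Model Comparison:

Fit — compare R²:
- Model A: R² = 0.6735 → 67.35% of variance in fuel efficiency explained
- Model B: R² = 0.0964 → 9.64% of variance in fuel efficiency explained
- 0.6735 > 0.0964 → Model A has the better fit

Strength of effect — compare |β₁|:
- Model A: β₁ = -3.8641 → predicted fuel efficiency falls 3.8641 mpg per additional liter of engine displacement
- Model B: β₁ = -0.8508 → predicted fuel efficiency falls 0.8508 mpg per additional liter of engine displacement
- |-3.8641| > |-0.8508| → Model A shows the stronger marginal effect

Note: The two samples could reflect different populations, time periods, or measurement quality.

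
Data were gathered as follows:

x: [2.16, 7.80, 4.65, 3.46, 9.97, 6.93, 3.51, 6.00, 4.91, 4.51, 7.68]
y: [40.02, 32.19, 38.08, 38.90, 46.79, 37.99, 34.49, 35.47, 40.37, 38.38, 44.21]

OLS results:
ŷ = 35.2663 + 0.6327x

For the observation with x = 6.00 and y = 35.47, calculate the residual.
Residual = -3.5925

The residual is the difference between the actual value and the predicted value:

Residual = y - ŷ

Step 1: Calculate predicted value
ŷ = 35.2663 + 0.6327 × 6.00
ŷ = 39.0625

Step 2: Calculate residual
Residual = 35.47 - 39.0625
Residual = -3.5925

The residual is negative, so the observed y = 35.47 sits below the regression line (the line overestimates it by 3.5925).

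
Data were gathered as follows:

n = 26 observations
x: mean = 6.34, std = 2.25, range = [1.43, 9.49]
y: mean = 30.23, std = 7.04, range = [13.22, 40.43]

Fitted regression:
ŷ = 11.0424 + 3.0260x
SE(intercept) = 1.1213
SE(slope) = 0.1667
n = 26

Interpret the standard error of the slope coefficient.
SE(β̂₁) = 0.1667 is the estimated standard deviation of the slope estimate across repeated samples; relative to β̂₁ = 3.0260 that is 5.5%, a precise estimate.

SE(β̂₁) = 0.1667 says: if we drew many samples of n = 26 from the same population and refit each time, the fitted slopes would scatter with a standard deviation of roughly 0.1667 around the true β₁.

Relative precision:
- SE / |β̂₁| = 0.1667 / 3.0260 = 5.5%
- Rule of thumb (under 20%: precise; 20% to under 50%: moderately precise; 50% or more: imprecise) → precise

Link to the t-test: t = β̂₁ / SE(β̂₁) = 3.0260 / 0.1667 = 18.1524, the statistic for H₀: β₁ = 0.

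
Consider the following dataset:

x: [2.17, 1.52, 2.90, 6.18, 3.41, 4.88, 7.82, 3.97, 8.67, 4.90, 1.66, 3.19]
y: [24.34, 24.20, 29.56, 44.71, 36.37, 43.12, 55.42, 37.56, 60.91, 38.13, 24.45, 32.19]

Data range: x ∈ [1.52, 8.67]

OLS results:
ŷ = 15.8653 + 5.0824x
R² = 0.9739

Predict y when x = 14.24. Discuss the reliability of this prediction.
ŷ = 88.2387, but this is extrapolation (above the data range [1.52, 8.67]) and may be unreliable.

Prediction calculation:
ŷ = 15.8653 + 5.0824 × 14.24
ŷ = 88.2387

Reliability:
- Data range: x ∈ [1.52, 8.67]
- Prediction point: x = 14.24 is 5.57 units above the observed range → this is EXTRAPOLATION, not interpolation

Why that matters here:
- The linear relationship may not hold outside the observed range
- Real relationships often flatten, saturate, or turn nonlinear at extremes

A defensible statement: 'if the linear trend continued to x = 14.24, y would be about 88.2387' — the premise is untested.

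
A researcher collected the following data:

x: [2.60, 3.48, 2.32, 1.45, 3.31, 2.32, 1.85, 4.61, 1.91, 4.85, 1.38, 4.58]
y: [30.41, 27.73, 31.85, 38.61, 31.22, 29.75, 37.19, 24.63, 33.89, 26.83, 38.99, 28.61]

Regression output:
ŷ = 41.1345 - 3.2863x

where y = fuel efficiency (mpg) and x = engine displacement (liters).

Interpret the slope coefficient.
On average, fuel efficiency is about 3.2863 mpg lower for every extra liter of engine displacement.

β₁ = -3.2863 is the change in predicted fuel efficiency (mpg) per additional liter of engine displacement.

Interpretation:
- Engine displacement up by 1 liter → predicted fuel efficiency decreases by 3.2863 mpg
- This is a linear approximation: the same per-unit change is assumed across the whole observed x range

(β₀ = 41.1345 is the fitted value at x = 0 and is not part of the slope interpretation.)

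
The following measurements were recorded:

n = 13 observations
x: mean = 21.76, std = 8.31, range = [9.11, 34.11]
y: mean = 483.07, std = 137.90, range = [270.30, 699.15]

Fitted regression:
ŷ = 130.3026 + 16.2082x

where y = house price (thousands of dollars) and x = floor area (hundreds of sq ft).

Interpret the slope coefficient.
For each additional hundred sq ft of floor area, predicted house price increases by approximately 16.2082 thousand dollars.

β₁ = 16.2082 is the change in predicted house price (thousand dollars) per additional hundred sq ft of floor area.

Interpretation:
- Floor area up by 1 hundred sq ft → predicted house price increases by 16.2082 thousand dollars
- The effect is assumed constant over the observed range of x (linearity)
- The sign (+) gives the direction; the magnitude 16.2082 gives the size of the effect per hundred sq ft

(β₀ = 130.3026 is the fitted value at x = 0 and is not part of the slope interpretation.)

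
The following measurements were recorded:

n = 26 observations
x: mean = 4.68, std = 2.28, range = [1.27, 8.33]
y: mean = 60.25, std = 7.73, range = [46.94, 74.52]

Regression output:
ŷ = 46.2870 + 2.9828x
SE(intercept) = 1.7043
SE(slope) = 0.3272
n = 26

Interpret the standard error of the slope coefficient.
SE(β̂₁) = 0.3272 is the estimated standard deviation of the slope estimate across repeated samples; relative to β̂₁ = 2.9828 that is 11.0%, a precise estimate.

SE(β̂₁) = 0.3272 says: if we drew many samples of n = 26 from the same population and refit each time, the fitted slopes would scatter with a standard deviation of roughly 0.3272 around the true β₁.

Relative precision:
- SE / |β̂₁| = 0.3272 / 2.9828 = 11.0%
- Rule of thumb (under 20%: precise; 20% to under 50%: moderately precise; 50% or more: imprecise) → precise

Link to interval estimation: a confidence interval for β₁ is β̂₁ ± t* × 0.3272, so SE sets the half-width per unit of t*.

What drives SE(β̂₁): wider spread of x values → smaller SE.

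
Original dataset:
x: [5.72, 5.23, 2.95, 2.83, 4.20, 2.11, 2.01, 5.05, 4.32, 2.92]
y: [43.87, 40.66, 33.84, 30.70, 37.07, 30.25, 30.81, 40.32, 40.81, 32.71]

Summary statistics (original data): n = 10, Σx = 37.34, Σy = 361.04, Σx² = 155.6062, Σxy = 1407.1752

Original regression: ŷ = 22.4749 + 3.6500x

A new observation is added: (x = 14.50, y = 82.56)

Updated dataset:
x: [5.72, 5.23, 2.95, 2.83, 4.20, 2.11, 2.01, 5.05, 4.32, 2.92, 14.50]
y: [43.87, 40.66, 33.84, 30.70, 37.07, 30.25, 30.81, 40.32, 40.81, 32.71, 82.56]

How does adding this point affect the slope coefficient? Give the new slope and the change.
The slope changes from 3.6500 to 4.2265 (change of +0.5765, or +15.8%).

x = 14.50 lies well outside the original x-range [2.01, 5.72] (x̄ ≈ 3.73), so this observation has high leverage and can move the slope substantially.

Step 1: Update the sums with the new point (n goes from 10 to 11)
Σx  = 37.34 + 14.50 = 51.84
Σy  = 361.04 + 82.56 = 443.60
Σx² = 155.6062 + 14.50² = 155.6062 + 210.2500 = 365.8562
Σxy = 1407.1752 + 14.50×82.56 = 1407.1752 + 1197.1200 = 2604.2952

Step 2: Recompute the slope with b₁ = (nΣxy − ΣxΣy) / (nΣx² − (Σx)²)
Numerator   = 11×2604.2952 − 51.84×443.60 = 28647.2472 − 22996.2240 = 5651.0232
Denominator = 11×365.8562 − 51.84² = 4024.4182 − 2687.3856 = 1337.0326
b₁(new) = 5651.0232 / 1337.0326 = 4.2265

(Same formula on the original sums: (10×1407.1752 − 37.34×361.04) / (10×155.6062 − 37.34²) = 590.5184 / 161.7864 = 3.6500, matching the given fit.)

Step 3: Change in slope
Δβ₁ = 4.2265 − 3.6500 = +0.5765
Relative change = +0.5765 / 3.6500 × 100% = +15.8%
→ the slope increases when the point is added.

Because the point sits above the extension of the original line at a high-leverage x, it tilts the fit up.
In practice: check such a point for data-entry or measurement error; investigate whether it comes from the same population as the rest of the sample.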